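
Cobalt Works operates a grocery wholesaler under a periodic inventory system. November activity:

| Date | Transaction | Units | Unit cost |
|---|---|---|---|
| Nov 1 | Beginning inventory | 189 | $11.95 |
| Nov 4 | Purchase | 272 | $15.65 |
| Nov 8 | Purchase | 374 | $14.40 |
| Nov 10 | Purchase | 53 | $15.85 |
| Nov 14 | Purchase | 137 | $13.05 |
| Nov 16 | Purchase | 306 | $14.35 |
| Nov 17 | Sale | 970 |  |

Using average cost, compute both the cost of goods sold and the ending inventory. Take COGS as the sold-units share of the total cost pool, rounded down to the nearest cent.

Nov 17, sell 970: 970/1331 × $18,919.95 → $13,788.39
Ending inventory (cost pool remaining) = $5,131.56

COGS = $13,788.39; ending inventory = $5,131.56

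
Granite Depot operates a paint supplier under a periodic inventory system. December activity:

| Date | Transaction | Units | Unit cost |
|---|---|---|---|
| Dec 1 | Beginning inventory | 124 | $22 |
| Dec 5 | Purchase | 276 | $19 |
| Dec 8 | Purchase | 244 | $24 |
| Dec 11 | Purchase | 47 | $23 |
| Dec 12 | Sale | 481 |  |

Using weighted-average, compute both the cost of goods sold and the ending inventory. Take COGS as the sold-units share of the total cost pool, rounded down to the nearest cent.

Dec 12, sell 481: 481/691 × $14,909.00 → $10,378.04
Ending inventory (cost pool remaining) = $4,530.96
Check: goods available $14,909.00 = COGS $10,378.04 + ending $4,530.96

COGS = $10,378.04; ending inventory = $4,530.96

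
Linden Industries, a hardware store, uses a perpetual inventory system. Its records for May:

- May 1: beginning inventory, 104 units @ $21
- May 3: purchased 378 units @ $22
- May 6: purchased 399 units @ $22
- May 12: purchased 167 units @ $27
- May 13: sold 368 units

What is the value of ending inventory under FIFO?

Ending inventory = $15,795

May 13, 368 sold [FIFO — oldest first]: 104 @ $21 + 264 @ $22 = $7,992
Ending inventory: 114 @ $22 + 399 @ $22 + 167 @ $27 = $15,795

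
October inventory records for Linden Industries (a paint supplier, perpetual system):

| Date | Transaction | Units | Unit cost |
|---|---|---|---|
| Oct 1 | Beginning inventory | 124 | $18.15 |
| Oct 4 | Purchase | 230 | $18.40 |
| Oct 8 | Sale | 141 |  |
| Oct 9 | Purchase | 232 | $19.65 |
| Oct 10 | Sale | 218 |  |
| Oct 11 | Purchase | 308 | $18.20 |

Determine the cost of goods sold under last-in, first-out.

COGS = $6,878.10

Oct 8, 141 sold [LIFO — newest first]: 141 @ $18.40 = $2,594.40
Oct 10, 218 sold [LIFO — newest first]: 218 @ $19.65 = $4,283.70
Total COGS = $2,594.40 + $4,283.70 = $6,878.10
Ending inventory: 124 @ $18.15 + 89 @ $18.40 + 14 @ $19.65 + 308 @ $18.20 = $9,768.90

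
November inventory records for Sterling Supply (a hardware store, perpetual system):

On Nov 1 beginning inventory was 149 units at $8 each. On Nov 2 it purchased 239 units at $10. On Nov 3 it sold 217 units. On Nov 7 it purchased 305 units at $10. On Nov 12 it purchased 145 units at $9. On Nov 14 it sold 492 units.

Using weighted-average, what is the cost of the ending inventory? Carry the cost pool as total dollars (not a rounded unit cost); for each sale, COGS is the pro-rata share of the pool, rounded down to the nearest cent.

After Nov 1: 149 on hand, pool $1,192.00 (≈ $8.0000 each)
After Nov 2: 388 on hand, pool $3,582.00 (≈ $9.2320 each)
Nov 3, sell 217: 217/388 × $3,582.00 → $2,003.33
After Nov 7: 476 on hand, pool $4,628.67 (≈ $9.7241 each)
After Nov 12: 621 on hand, pool $5,933.67 (≈ $9.5550 each)
Nov 14, sell 492: 492/621 × $5,933.67 → $4,701.07
Total COGS = $2,003.33 + $4,701.07 = $6,704.40
Ending inventory (cost pool remaining) = $1,232.60
Check: goods available $7,937.00 = COGS $6,704.40 + ending $1,232.60

Ending inventory = $1,232.60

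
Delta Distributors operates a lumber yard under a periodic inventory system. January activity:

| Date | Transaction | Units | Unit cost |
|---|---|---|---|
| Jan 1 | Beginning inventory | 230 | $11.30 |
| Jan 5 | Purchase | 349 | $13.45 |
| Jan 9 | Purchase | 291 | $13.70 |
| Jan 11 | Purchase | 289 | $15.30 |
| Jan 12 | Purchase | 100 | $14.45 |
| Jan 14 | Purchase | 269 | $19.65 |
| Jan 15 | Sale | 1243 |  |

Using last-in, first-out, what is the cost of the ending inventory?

Jan 15, 1243 sold [LIFO — newest first]: 269 @ $19.65 + 100 @ $14.45 + 289 @ $15.30 + 291 @ $13.70 + 294 @ $13.45 = $19,093.55
Ending inventory: 230 @ $11.30 + 55 @ $13.45 = $3,338.75

Ending inventory = $3,338.75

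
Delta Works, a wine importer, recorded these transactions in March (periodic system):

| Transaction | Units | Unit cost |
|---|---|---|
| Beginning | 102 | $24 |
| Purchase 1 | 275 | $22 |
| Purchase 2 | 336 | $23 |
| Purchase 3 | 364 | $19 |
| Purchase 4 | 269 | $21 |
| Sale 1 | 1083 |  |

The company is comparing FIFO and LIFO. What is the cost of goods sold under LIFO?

FIFO COGS: 102 @ $24 + 275 @ $22 + 336 @ $23 + 364 @ $19 + 6 @ $21 = $23,268
LIFO COGS: 269 @ $21 + 364 @ $19 + 336 @ $23 + 114 @ $22 = $22,801

COGS = $22,801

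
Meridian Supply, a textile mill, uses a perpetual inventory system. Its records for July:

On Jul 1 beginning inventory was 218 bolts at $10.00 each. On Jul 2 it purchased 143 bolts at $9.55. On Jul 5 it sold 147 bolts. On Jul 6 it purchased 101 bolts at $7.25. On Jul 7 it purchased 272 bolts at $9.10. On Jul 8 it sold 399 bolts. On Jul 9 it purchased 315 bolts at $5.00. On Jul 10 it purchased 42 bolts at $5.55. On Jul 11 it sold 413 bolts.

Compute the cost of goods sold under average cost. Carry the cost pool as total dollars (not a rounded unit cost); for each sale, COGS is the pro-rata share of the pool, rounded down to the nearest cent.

COGS = $7,711.42

After Jul 1: 218 on hand, pool $2,180.00 (≈ $10.0000 each)
After Jul 2: 361 on hand, pool $3,545.65 (≈ $9.8217 each)
Jul 5, sell 147: 147/361 × $3,545.65 → $1,443.79
After Jul 6: 315 on hand, pool $2,834.11 (≈ $8.9972 each)
After Jul 7: 587 on hand, pool $5,309.31 (≈ $9.0448 each)
Jul 8, sell 399: 399/587 × $5,309.31 → $3,608.88
After Jul 9: 503 on hand, pool $3,275.43 (≈ $6.5118 each)
After Jul 10: 545 on hand, pool $3,508.53 (≈ $6.4377 each)
Jul 11, sell 413: 413/545 × $3,508.53 → $2,658.75
Total COGS = $1,443.79 + $3,608.88 + $2,658.75 = $7,711.42
Ending inventory (cost pool remaining) = $849.78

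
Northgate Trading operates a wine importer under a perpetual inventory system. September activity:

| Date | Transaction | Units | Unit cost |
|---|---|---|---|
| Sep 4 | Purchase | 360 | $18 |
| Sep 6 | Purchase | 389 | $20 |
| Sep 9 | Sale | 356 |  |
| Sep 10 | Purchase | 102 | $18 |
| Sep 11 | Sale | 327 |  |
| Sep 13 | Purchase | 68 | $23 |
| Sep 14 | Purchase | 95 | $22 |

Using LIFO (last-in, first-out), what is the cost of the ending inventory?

Ending inventory = $6,678

Sep 9, 356 sold [LIFO — newest first]: 356 @ $20 = $7,120
Sep 11, 327 sold [LIFO — newest first]: 102 @ $18 + 33 @ $20 + 192 @ $18 = $5,952
Total COGS = $7,120 + $5,952 = $13,072
Ending inventory: 168 @ $18 + 68 @ $23 + 95 @ $22 = $6,678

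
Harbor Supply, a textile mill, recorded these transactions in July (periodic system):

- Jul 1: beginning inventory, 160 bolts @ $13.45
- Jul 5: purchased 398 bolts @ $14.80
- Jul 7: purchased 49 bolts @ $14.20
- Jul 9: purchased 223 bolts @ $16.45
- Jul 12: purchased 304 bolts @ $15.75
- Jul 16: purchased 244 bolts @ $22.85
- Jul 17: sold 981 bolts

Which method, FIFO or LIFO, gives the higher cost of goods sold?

FIFO COGS: 160 @ $13.45 + 398 @ $14.80 + 49 @ $14.20 + 223 @ $16.45 + 151 @ $15.75 = $14,784.80
LIFO COGS: 244 @ $22.85 + 304 @ $15.75 + 223 @ $16.45 + 49 @ $14.20 + 161 @ $14.80 = $17,110.35

LIFO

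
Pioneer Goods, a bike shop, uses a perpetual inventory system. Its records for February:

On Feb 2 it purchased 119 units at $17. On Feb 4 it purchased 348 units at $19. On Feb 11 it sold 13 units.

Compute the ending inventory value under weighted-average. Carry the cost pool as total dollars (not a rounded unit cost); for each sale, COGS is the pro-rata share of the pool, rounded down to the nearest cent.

After Feb 2: 119 on hand, pool $2,023.00 (≈ $17.0000 each)
After Feb 4: 467 on hand, pool $8,635.00 (≈ $18.4904 each)
Feb 11, sell 13: 13/467 × $8,635.00 → $240.37
Ending inventory (cost pool remaining) = $8,394.63

Ending inventory = $8,394.63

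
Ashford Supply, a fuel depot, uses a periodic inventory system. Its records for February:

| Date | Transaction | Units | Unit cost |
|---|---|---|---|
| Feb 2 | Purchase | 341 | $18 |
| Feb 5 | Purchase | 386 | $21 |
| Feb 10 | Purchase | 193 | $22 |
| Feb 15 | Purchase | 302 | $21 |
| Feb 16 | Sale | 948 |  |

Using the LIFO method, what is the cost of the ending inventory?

Ending inventory = $4,932

Feb 16, 948 sold [LIFO — newest first]: 302 @ $21 + 193 @ $22 + 386 @ $21 + 67 @ $18 = $19,900
Ending inventory: 274 @ $18 = $4,932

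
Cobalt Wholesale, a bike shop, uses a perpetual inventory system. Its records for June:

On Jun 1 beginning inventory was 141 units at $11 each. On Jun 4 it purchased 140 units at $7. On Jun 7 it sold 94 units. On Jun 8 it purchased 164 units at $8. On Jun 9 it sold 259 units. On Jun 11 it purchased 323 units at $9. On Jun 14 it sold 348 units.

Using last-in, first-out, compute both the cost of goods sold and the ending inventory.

Jun 7, 94 sold [LIFO — newest first]: 94 @ $7 = $658
Jun 9, 259 sold [LIFO — newest first]: 164 @ $8 + 46 @ $7 + 49 @ $11 = $2,173
Jun 14, 348 sold [LIFO — newest first]: 323 @ $9 + 25 @ $11 = $3,182
Total COGS = $658 + $2,173 + $3,182 = $6,013
Ending inventory: 67 @ $11 = $737

COGS = $6,013; ending inventory = $737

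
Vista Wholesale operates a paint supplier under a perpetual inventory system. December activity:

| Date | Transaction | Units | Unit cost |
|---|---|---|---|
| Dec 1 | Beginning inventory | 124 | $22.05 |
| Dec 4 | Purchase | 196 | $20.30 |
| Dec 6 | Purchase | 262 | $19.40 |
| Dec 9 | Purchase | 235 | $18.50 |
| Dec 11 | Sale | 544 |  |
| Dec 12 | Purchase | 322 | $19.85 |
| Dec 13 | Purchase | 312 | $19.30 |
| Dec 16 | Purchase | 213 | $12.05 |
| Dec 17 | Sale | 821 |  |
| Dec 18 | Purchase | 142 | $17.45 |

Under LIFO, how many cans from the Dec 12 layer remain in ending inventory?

26

Dec 11, 544 sold [LIFO — newest first]: 235 @ $18.50 + 262 @ $19.40 + 47 @ $20.30 = $10,384.40
Dec 17, 821 sold [LIFO — newest first]: 213 @ $12.05 + 312 @ $19.30 + 296 @ $19.85 = $14,463.85
Total COGS = $10,384.40 + $14,463.85 = $24,848.25
Ending inventory: 124 @ $22.05 + 149 @ $20.30 + 26 @ $19.85 + 142 @ $17.45 = $8,752.90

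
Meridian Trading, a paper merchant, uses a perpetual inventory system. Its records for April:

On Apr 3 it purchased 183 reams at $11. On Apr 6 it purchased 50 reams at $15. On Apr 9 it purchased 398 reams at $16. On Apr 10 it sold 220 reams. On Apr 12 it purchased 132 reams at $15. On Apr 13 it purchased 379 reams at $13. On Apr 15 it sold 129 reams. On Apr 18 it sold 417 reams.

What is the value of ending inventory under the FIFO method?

Apr 10, 220 sold [FIFO — oldest first]: 183 @ $11 + 37 @ $15 = $2,568
Apr 15, 129 sold [FIFO — oldest first]: 13 @ $15 + 116 @ $16 = $2,051
Apr 18, 417 sold [FIFO — oldest first]: 282 @ $16 + 132 @ $15 + 3 @ $13 = $6,531
Total COGS = $2,568 + $2,051 + $6,531 = $11,150
Ending inventory: 376 @ $13 = $4,888
Check: goods available $16,038 = COGS $11,150 + ending $4,888

Ending inventory = $4,888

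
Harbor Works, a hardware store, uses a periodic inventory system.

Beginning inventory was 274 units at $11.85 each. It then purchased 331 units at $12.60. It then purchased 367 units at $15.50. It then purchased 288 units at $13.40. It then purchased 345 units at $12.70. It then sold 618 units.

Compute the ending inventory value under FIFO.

Ending inventory = $13,727.70

Sale 1 (618) [FIFO — oldest first]: 274 @ $11.85 + 331 @ $12.60 + 13 @ $15.50 = $7,619.00
Ending inventory: 354 @ $15.50 + 288 @ $13.40 + 345 @ $12.70 = $13,727.70
Check: goods available $21,346.70 = COGS $7,619.00 + ending $13,727.70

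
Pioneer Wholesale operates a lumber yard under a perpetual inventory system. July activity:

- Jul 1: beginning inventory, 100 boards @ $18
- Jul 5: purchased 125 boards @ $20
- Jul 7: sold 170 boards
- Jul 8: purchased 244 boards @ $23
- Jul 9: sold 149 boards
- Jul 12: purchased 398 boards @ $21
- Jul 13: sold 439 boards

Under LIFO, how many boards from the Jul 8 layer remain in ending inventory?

Jul 7, 170 sold [LIFO — newest first]: 125 @ $20 + 45 @ $18 = $3,310
Jul 9, 149 sold [LIFO — newest first]: 149 @ $23 = $3,427
Jul 13, 439 sold [LIFO — newest first]: 398 @ $21 + 41 @ $23 = $9,301
Total COGS = $3,310 + $3,427 + $9,301 = $16,038
Ending inventory: 55 @ $18 + 54 @ $23 = $2,232

54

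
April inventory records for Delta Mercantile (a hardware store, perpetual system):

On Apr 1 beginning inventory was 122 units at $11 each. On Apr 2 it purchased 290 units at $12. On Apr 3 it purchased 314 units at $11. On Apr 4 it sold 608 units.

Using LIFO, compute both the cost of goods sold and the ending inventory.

COGS = $6,978; ending inventory = $1,298

Apr 4, 608 sold [LIFO — newest first]: 314 @ $11 + 290 @ $12 + 4 @ $11 = $6,978
Ending inventory: 118 @ $11 = $1,298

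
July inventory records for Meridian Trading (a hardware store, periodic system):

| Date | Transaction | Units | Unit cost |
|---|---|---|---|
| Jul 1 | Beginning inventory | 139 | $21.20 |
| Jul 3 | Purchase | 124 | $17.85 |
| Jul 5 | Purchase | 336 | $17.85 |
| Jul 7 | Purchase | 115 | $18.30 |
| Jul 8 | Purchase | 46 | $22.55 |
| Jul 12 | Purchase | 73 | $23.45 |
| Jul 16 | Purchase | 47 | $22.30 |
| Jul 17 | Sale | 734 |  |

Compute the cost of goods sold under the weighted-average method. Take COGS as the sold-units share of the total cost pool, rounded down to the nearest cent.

Jul 17, sell 734: 734/880 × $17,059.55 → $14,229.21
Ending inventory (cost pool remaining) = $2,830.34
Check: goods available $17,059.55 = COGS $14,229.21 + ending $2,830.34

COGS = $14,229.21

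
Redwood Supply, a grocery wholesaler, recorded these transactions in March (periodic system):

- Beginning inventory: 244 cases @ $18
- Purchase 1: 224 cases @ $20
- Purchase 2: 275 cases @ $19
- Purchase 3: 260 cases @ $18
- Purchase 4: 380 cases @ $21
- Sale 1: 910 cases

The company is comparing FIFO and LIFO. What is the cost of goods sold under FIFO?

COGS = $17,103

FIFO COGS: 244 @ $18 + 224 @ $20 + 275 @ $19 + 167 @ $18 = $17,103
LIFO COGS: 380 @ $21 + 260 @ $18 + 270 @ $19 = $17,790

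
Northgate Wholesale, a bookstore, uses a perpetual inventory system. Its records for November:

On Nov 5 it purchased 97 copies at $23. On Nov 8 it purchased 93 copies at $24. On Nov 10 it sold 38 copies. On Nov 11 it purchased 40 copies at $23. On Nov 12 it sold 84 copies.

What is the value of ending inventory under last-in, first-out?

Nov 10, 38 sold [LIFO — newest first]: 38 @ $24 = $912
Nov 12, 84 sold [LIFO — newest first]: 40 @ $23 + 44 @ $24 = $1,976
Total COGS = $912 + $1,976 = $2,888
Ending inventory: 97 @ $23 + 11 @ $24 = $2,495
Check: goods available $5,383 = COGS $2,888 + ending $2,495

Ending inventory = $2,495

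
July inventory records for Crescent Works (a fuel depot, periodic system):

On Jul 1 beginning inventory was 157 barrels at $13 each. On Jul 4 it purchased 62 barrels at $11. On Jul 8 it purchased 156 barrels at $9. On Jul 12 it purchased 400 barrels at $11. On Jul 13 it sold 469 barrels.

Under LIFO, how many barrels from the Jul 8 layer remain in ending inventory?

87

Jul 13, 469 sold [LIFO — newest first]: 400 @ $11 + 69 @ $9 = $5,021
Ending inventory: 157 @ $13 + 62 @ $11 + 87 @ $9 = $3,506
Check: goods available $8,527 = COGS $5,021 + ending $3,506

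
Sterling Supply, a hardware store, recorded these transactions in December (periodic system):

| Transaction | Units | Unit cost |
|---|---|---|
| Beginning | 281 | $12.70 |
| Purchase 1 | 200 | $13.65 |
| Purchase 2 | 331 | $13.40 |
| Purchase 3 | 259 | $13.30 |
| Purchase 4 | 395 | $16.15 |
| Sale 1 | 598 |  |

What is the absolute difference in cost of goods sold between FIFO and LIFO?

FIFO COGS: 281 @ $12.70 + 200 @ $13.65 + 117 @ $13.40 = $7,866.50
LIFO COGS: 395 @ $16.15 + 203 @ $13.30 = $9,079.15
Difference = |$7,866.50 − $9,079.15| = $1,212.65

$1,212.65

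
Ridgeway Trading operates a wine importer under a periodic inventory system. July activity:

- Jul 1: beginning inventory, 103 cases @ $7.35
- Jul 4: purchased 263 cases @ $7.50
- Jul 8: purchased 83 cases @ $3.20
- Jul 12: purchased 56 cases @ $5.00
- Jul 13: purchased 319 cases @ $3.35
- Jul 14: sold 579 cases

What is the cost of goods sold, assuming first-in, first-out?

COGS = $3,523.05

Jul 14, 579 sold [FIFO — oldest first]: 103 @ $7.35 + 263 @ $7.50 + 83 @ $3.20 + 56 @ $5.00 + 74 @ $3.35 = $3,523.05
Ending inventory: 245 @ $3.35 = $820.75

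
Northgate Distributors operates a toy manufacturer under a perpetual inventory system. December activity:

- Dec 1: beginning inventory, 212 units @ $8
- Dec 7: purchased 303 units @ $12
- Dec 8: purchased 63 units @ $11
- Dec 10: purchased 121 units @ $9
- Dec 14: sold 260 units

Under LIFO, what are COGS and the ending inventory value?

Dec 14, 260 sold [LIFO — newest first]: 121 @ $9 + 63 @ $11 + 76 @ $12 = $2,694
Ending inventory: 212 @ $8 + 227 @ $12 = $4,420
Check: goods available $7,114 = COGS $2,694 + ending $4,420

COGS = $2,694; ending inventory = $4,420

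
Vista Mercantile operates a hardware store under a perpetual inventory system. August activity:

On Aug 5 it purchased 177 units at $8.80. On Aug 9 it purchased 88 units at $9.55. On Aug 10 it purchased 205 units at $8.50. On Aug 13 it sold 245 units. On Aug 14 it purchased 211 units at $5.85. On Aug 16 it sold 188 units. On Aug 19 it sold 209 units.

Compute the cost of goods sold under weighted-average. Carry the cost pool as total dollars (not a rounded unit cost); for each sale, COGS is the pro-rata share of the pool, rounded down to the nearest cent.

After Aug 5: 177 on hand, pool $1,557.60 (≈ $8.8000 each)
After Aug 9: 265 on hand, pool $2,398.00 (≈ $9.0491 each)
After Aug 10: 470 on hand, pool $4,140.50 (≈ $8.8096 each)
Aug 13, sell 245: 245/470 × $4,140.50 → $2,158.34
After Aug 14: 436 on hand, pool $3,216.51 (≈ $7.3773 each)
Aug 16, sell 188: 188/436 × $3,216.51 → $1,386.93
Aug 19, sell 209: 209/248 × $1,829.58 → $1,541.86
Total COGS = $2,158.34 + $1,386.93 + $1,541.86 = $5,087.13
Ending inventory (cost pool remaining) = $287.72

COGS = $5,087.13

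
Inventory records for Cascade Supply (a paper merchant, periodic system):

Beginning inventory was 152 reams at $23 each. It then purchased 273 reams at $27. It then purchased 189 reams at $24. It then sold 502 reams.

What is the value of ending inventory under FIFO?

Sale 1 (502) [FIFO — oldest first]: 152 @ $23 + 273 @ $27 + 77 @ $24 = $12,715
Ending inventory: 112 @ $24 = $2,688

Ending inventory = $2,688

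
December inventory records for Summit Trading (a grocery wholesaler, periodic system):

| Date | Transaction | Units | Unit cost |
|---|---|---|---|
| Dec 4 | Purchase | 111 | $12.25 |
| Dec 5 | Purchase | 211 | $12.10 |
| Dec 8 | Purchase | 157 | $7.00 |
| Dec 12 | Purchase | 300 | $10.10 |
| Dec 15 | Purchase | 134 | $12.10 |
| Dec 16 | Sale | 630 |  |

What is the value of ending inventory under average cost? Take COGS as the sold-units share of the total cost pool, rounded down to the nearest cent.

Ending inventory = $2,995.29

Dec 16, sell 630: 630/913 × $9,663.25 → $6,667.96
Ending inventory (cost pool remaining) = $2,995.29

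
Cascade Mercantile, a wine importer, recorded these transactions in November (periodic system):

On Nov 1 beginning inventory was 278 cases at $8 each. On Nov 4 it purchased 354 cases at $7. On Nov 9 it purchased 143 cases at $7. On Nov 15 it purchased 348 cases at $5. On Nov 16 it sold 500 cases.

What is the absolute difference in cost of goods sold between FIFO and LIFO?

$974

FIFO COGS: 278 @ $8 + 222 @ $7 = $3,778
LIFO COGS: 348 @ $5 + 143 @ $7 + 9 @ $7 = $2,804
Difference = |$3,778 − $2,804| = $974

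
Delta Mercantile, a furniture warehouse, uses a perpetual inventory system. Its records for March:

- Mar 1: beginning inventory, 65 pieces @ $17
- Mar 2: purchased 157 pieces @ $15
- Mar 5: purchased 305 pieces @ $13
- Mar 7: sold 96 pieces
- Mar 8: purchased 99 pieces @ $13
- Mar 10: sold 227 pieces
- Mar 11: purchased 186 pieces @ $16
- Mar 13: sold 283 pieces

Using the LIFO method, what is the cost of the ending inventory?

Ending inventory = $3,220

Mar 7, 96 sold [LIFO — newest first]: 96 @ $13 = $1,248
Mar 10, 227 sold [LIFO — newest first]: 99 @ $13 + 128 @ $13 = $2,951
Mar 13, 283 sold [LIFO — newest first]: 186 @ $16 + 81 @ $13 + 16 @ $15 = $4,269
Total COGS = $1,248 + $2,951 + $4,269 = $8,468
Ending inventory: 65 @ $17 + 141 @ $15 = $3,220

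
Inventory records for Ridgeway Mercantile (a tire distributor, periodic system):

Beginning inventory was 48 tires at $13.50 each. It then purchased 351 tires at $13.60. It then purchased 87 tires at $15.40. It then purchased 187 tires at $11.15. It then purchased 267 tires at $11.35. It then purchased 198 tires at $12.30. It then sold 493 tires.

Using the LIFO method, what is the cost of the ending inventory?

Sale 1 (493) [LIFO — newest first]: 198 @ $12.30 + 267 @ $11.35 + 28 @ $11.15 = $5,778.05
Ending inventory: 48 @ $13.50 + 351 @ $13.60 + 87 @ $15.40 + 159 @ $11.15 = $8,534.25

Ending inventory = $8,534.25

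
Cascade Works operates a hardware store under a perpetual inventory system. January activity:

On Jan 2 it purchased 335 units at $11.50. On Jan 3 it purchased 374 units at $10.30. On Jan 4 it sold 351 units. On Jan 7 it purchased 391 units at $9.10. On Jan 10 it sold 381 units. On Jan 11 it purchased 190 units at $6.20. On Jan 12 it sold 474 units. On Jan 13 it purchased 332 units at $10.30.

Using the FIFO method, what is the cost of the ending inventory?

Jan 4, 351 sold [FIFO — oldest first]: 335 @ $11.50 + 16 @ $10.30 = $4,017.30
Jan 10, 381 sold [FIFO — oldest first]: 358 @ $10.30 + 23 @ $9.10 = $3,896.70
Jan 12, 474 sold [FIFO — oldest first]: 368 @ $9.10 + 106 @ $6.20 = $4,006.00
Total COGS = $4,017.30 + $3,896.70 + $4,006.00 = $11,920.00
Ending inventory: 84 @ $6.20 + 332 @ $10.30 = $3,940.40
Check: goods available $15,860.40 = COGS $11,920.00 + ending $3,940.40

Ending inventory = $3,940.40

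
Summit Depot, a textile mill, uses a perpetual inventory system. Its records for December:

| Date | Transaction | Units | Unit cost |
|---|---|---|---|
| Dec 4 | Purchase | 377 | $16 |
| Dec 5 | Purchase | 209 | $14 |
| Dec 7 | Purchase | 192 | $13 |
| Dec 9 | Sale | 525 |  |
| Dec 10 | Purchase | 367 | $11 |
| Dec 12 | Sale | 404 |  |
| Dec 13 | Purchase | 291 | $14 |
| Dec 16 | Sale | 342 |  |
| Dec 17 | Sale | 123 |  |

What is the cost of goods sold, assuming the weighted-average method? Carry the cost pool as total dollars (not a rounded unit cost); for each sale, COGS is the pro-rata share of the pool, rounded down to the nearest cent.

COGS = $19,003.49

After Dec 4: 377 on hand, pool $6,032.00 (≈ $16.0000 each)
After Dec 5: 586 on hand, pool $8,958.00 (≈ $15.2867 each)
After Dec 7: 778 on hand, pool $11,454.00 (≈ $14.7224 each)
Dec 9, sell 525: 525/778 × $11,454.00 → $7,729.24
After Dec 10: 620 on hand, pool $7,761.76 (≈ $12.5190 each)
Dec 12, sell 404: 404/620 × $7,761.76 → $5,057.66
After Dec 13: 507 on hand, pool $6,778.10 (≈ $13.3690 each)
Dec 16, sell 342: 342/507 × $6,778.10 → $4,572.20
Dec 17, sell 123: 123/165 × $2,205.90 → $1,644.39
Total COGS = $7,729.24 + $5,057.66 + $4,572.20 + $1,644.39 = $19,003.49
Ending inventory (cost pool remaining) = $561.51
Check: goods available $19,565.00 = COGS $19,003.49 + ending $561.51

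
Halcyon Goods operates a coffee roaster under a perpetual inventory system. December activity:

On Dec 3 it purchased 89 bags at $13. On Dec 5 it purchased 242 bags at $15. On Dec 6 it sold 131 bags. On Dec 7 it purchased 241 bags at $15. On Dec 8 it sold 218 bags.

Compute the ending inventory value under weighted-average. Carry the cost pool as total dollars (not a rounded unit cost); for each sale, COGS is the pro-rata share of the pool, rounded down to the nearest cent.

Ending inventory = $3,290.62

After Dec 3: 89 on hand, pool $1,157.00 (≈ $13.0000 each)
After Dec 5: 331 on hand, pool $4,787.00 (≈ $14.4622 each)
Dec 6, sell 131: 131/331 × $4,787.00 → $1,894.55
After Dec 7: 441 on hand, pool $6,507.45 (≈ $14.7561 each)
Dec 8, sell 218: 218/441 × $6,507.45 → $3,216.83
Total COGS = $1,894.55 + $3,216.83 = $5,111.38
Ending inventory (cost pool remaining) = $3,290.62
Check: goods available $8,402.00 = COGS $5,111.38 + ending $3,290.62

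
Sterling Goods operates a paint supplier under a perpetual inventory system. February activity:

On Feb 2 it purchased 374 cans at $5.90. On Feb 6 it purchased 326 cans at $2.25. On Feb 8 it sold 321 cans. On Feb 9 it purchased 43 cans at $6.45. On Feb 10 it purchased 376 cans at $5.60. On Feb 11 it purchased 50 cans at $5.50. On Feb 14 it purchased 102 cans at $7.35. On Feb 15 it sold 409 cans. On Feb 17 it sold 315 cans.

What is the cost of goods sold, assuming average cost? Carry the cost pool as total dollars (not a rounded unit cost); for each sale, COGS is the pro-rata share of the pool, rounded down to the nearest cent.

After Feb 2: 374 on hand, pool $2,206.60 (≈ $5.9000 each)
After Feb 6: 700 on hand, pool $2,940.10 (≈ $4.2001 each)
Feb 8, sell 321: 321/700 × $2,940.10 → $1,348.24
After Feb 9: 422 on hand, pool $1,869.21 (≈ $4.4294 each)
After Feb 10: 798 on hand, pool $3,974.81 (≈ $4.9810 each)
After Feb 11: 848 on hand, pool $4,249.81 (≈ $5.0116 each)
After Feb 14: 950 on hand, pool $4,999.51 (≈ $5.2626 each)
Feb 15, sell 409: 409/950 × $4,999.51 → $2,152.42
Feb 17, sell 315: 315/541 × $2,847.09 → $1,657.73
Total COGS = $1,348.24 + $2,152.42 + $1,657.73 = $5,158.39
Ending inventory (cost pool remaining) = $1,189.36

COGS = $5,158.39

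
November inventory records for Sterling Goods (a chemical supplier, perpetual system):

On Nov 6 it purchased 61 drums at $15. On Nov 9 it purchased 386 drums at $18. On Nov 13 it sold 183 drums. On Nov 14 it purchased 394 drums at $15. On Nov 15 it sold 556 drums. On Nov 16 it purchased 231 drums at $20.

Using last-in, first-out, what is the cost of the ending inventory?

Nov 13, 183 sold [LIFO — newest first]: 183 @ $18 = $3,294
Nov 15, 556 sold [LIFO — newest first]: 394 @ $15 + 162 @ $18 = $8,826
Total COGS = $3,294 + $8,826 = $12,120
Ending inventory: 61 @ $15 + 41 @ $18 + 231 @ $20 = $6,273

Ending inventory = $6,273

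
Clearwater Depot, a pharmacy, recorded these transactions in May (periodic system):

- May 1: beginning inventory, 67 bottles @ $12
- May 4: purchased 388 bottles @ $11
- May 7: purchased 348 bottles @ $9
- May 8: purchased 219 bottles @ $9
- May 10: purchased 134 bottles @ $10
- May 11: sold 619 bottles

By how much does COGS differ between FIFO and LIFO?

FIFO COGS: 67 @ $12 + 388 @ $11 + 164 @ $9 = $6,548
LIFO COGS: 134 @ $10 + 219 @ $9 + 266 @ $9 = $5,705
Difference = |$6,548 − $5,705| = $843

$843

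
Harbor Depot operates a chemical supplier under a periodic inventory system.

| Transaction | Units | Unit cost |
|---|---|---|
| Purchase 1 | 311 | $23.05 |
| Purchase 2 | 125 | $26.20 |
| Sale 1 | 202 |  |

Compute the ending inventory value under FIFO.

Sale 1 (202) [FIFO — oldest first]: 202 @ $23.05 = $4,656.10
Ending inventory: 109 @ $23.05 + 125 @ $26.20 = $5,787.45

Ending inventory = $5,787.45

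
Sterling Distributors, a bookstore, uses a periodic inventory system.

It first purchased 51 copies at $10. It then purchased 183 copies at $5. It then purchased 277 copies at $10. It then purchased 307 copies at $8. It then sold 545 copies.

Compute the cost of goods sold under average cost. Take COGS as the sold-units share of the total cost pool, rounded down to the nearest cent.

COGS = $4,431.28

Sale 1, sell 545: 545/818 × $6,651.00 → $4,431.28
Ending inventory (cost pool remaining) = $2,219.72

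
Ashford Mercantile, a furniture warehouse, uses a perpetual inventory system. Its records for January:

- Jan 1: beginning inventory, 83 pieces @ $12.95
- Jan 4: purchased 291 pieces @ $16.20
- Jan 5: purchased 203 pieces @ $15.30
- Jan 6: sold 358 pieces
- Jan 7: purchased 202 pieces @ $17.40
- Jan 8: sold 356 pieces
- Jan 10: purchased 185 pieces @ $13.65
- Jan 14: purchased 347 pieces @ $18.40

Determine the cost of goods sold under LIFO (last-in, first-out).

COGS = $11,568.00

Jan 6, 358 sold [LIFO — newest first]: 203 @ $15.30 + 155 @ $16.20 = $5,616.90
Jan 8, 356 sold [LIFO — newest first]: 202 @ $17.40 + 136 @ $16.20 + 18 @ $12.95 = $5,951.10
Total COGS = $5,616.90 + $5,951.10 = $11,568.00
Ending inventory: 65 @ $12.95 + 185 @ $13.65 + 347 @ $18.40 = $9,751.80
Check: goods available $21,319.80 = COGS $11,568.00 + ending $9,751.80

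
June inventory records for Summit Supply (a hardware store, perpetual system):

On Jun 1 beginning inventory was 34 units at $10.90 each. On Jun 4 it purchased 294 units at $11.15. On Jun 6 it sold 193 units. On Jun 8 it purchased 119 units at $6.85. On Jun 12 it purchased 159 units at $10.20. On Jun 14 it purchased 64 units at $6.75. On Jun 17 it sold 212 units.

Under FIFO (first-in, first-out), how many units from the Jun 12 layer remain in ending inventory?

Jun 6, 193 sold [FIFO — oldest first]: 34 @ $10.90 + 159 @ $11.15 = $2,143.45
Jun 17, 212 sold [FIFO — oldest first]: 135 @ $11.15 + 77 @ $6.85 = $2,032.70
Total COGS = $2,143.45 + $2,032.70 = $4,176.15
Ending inventory: 42 @ $6.85 + 159 @ $10.20 + 64 @ $6.75 = $2,341.50
Check: goods available $6,517.65 = COGS $4,176.15 + ending $2,341.50

159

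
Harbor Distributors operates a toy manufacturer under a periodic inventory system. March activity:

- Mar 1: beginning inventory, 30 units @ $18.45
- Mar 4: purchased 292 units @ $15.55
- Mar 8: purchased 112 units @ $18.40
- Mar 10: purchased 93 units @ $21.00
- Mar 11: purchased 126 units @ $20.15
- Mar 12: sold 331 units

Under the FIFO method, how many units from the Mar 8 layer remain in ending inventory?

103

Mar 12, 331 sold [FIFO — oldest first]: 30 @ $18.45 + 292 @ $15.55 + 9 @ $18.40 = $5,259.70
Ending inventory: 103 @ $18.40 + 93 @ $21.00 + 126 @ $20.15 = $6,387.10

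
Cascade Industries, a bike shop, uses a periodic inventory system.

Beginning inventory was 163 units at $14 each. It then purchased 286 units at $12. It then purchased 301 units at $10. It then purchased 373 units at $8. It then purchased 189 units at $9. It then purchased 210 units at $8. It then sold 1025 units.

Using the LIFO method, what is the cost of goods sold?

COGS = $8,895

Sale 1 (1025) [LIFO — newest first]: 210 @ $8 + 189 @ $9 + 373 @ $8 + 253 @ $10 = $8,895
Ending inventory: 163 @ $14 + 286 @ $12 + 48 @ $10 = $6,194
Check: goods available $15,089 = COGS $8,895 + ending $6,194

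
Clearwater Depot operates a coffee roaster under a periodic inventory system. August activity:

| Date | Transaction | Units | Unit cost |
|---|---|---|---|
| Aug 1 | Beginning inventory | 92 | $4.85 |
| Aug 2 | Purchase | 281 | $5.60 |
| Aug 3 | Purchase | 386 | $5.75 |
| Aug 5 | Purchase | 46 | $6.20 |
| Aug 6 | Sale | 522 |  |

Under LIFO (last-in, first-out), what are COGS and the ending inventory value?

COGS = $3,008.70; ending inventory = $1,515.80

Aug 6, 522 sold [LIFO — newest first]: 46 @ $6.20 + 386 @ $5.75 + 90 @ $5.60 = $3,008.70
Ending inventory: 92 @ $4.85 + 191 @ $5.60 = $1,515.80
Check: goods available $4,524.50 = COGS $3,008.70 + ending $1,515.80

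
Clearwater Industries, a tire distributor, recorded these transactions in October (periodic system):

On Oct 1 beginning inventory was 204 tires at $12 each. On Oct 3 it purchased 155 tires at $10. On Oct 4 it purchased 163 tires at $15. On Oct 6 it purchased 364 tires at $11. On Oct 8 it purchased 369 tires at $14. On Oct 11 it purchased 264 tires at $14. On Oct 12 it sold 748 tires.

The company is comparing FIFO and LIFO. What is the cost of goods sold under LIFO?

COGS = $10,127

FIFO COGS: 204 @ $12 + 155 @ $10 + 163 @ $15 + 226 @ $11 = $8,929
LIFO COGS: 264 @ $14 + 369 @ $14 + 115 @ $11 = $10,127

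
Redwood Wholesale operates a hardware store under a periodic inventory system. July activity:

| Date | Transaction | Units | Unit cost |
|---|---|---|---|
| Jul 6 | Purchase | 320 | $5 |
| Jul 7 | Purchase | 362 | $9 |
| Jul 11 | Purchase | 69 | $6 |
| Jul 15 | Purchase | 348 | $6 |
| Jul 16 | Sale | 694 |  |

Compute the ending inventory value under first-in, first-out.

Jul 16, 694 sold [FIFO — oldest first]: 320 @ $5 + 362 @ $9 + 12 @ $6 = $4,930
Ending inventory: 57 @ $6 + 348 @ $6 = $2,430
Check: goods available $7,360 = COGS $4,930 + ending $2,430

Ending inventory = $2,430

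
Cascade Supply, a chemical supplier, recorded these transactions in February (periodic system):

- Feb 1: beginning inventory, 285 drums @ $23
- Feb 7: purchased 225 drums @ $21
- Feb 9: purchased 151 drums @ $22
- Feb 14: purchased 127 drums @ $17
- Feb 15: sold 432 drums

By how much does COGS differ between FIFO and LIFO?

FIFO COGS: 285 @ $23 + 147 @ $21 = $9,642
LIFO COGS: 127 @ $17 + 151 @ $22 + 154 @ $21 = $8,715
Difference = |$9,642 − $8,715| = $927

$927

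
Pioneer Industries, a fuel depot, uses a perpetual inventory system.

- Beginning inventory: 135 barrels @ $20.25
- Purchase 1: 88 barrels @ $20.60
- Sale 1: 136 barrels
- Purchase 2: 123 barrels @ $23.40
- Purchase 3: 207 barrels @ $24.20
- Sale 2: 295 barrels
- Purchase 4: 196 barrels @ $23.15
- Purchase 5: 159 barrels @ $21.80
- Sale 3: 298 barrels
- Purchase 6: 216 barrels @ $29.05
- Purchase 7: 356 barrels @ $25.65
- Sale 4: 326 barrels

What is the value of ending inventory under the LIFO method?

Ending inventory = $10,944.60

Sale 1 (136) [LIFO — newest first]: 88 @ $20.60 + 48 @ $20.25 = $2,784.80
Sale 2 (295) [LIFO — newest first]: 207 @ $24.20 + 88 @ $23.40 = $7,068.60
Sale 3 (298) [LIFO — newest first]: 159 @ $21.80 + 139 @ $23.15 = $6,684.05
Sale 4 (326) [LIFO — newest first]: 326 @ $25.65 = $8,361.90
Total COGS = $2,784.80 + $7,068.60 + $6,684.05 + $8,361.90 = $24,899.35
Ending inventory: 87 @ $20.25 + 35 @ $23.40 + 57 @ $23.15 + 216 @ $29.05 + 30 @ $25.65 = $10,944.60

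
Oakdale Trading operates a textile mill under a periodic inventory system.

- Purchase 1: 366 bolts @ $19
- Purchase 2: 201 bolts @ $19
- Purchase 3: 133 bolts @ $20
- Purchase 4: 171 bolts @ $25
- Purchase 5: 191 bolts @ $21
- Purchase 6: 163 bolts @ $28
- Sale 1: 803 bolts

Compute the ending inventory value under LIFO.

Ending inventory = $8,018

Sale 1 (803) [LIFO — newest first]: 163 @ $28 + 191 @ $21 + 171 @ $25 + 133 @ $20 + 145 @ $19 = $18,265
Ending inventory: 366 @ $19 + 56 @ $19 = $8,018
Check: goods available $26,283 = COGS $18,265 + ending $8,018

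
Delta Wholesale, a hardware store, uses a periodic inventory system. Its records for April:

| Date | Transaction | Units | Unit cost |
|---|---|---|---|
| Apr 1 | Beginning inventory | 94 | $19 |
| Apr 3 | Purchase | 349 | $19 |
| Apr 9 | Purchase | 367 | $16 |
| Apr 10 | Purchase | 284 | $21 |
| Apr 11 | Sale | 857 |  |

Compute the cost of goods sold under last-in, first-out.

Apr 11, 857 sold [LIFO — newest first]: 284 @ $21 + 367 @ $16 + 206 @ $19 = $15,750
Ending inventory: 94 @ $19 + 143 @ $19 = $4,503
Check: goods available $20,253 = COGS $15,750 + ending $4,503

COGS = $15,750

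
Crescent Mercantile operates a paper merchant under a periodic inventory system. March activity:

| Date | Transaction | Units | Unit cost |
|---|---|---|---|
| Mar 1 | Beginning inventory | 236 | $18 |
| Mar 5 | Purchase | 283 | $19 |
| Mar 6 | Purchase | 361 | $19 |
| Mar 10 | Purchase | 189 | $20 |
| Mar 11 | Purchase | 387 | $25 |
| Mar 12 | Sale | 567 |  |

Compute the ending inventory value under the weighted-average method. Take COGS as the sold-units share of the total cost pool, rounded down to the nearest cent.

Mar 12, sell 567: 567/1456 × $29,939.00 → $11,658.93
Ending inventory (cost pool remaining) = $18,280.07
Check: goods available $29,939.00 = COGS $11,658.93 + ending $18,280.07

Ending inventory = $18,280.07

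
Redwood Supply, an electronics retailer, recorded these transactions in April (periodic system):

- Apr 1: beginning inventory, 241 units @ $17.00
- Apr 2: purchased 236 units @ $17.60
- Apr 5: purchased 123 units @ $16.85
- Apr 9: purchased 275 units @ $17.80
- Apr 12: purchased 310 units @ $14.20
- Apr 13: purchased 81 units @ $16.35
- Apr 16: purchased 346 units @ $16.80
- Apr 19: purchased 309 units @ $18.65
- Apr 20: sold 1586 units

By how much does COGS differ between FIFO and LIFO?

FIFO COGS: 241 @ $17.00 + 236 @ $17.60 + 123 @ $16.85 + 275 @ $17.80 + 310 @ $14.20 + 81 @ $16.35 + 320 @ $16.80 = $26,320.50
LIFO COGS: 309 @ $18.65 + 346 @ $16.80 + 81 @ $16.35 + 310 @ $14.20 + 275 @ $17.80 + 123 @ $16.85 + 142 @ $17.60 = $26,768.75
Difference = |$26,320.50 − $26,768.75| = $448.25

$448.25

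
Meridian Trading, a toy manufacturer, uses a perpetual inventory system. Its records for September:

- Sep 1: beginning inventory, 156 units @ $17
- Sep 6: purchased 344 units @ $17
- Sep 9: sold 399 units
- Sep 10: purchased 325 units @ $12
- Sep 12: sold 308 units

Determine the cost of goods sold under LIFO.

COGS = $10,479

Sep 9, 399 sold [LIFO — newest first]: 344 @ $17 + 55 @ $17 = $6,783
Sep 12, 308 sold [LIFO — newest first]: 308 @ $12 = $3,696
Total COGS = $6,783 + $3,696 = $10,479
Ending inventory: 101 @ $17 + 17 @ $12 = $1,921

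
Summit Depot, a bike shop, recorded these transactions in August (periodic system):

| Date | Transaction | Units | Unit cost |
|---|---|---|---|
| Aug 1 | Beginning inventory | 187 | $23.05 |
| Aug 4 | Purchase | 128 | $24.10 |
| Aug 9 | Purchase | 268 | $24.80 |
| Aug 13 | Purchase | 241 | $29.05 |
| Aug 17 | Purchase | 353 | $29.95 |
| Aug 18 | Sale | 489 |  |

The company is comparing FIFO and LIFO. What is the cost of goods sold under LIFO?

FIFO COGS: 187 @ $23.05 + 128 @ $24.10 + 174 @ $24.80 = $11,710.35
LIFO COGS: 353 @ $29.95 + 136 @ $29.05 = $14,523.15

COGS = $14,523.15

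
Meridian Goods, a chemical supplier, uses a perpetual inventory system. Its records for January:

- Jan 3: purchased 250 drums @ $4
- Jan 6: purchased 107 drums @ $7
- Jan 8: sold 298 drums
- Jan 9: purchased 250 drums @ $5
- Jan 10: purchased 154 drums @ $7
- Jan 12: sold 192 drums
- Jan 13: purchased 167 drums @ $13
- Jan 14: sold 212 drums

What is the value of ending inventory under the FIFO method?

Ending inventory = $2,584

Jan 8, 298 sold [FIFO — oldest first]: 250 @ $4 + 48 @ $7 = $1,336
Jan 12, 192 sold [FIFO — oldest first]: 59 @ $7 + 133 @ $5 = $1,078
Jan 14, 212 sold [FIFO — oldest first]: 117 @ $5 + 95 @ $7 = $1,250
Total COGS = $1,336 + $1,078 + $1,250 = $3,664
Ending inventory: 59 @ $7 + 167 @ $13 = $2,584
Check: goods available $6,248 = COGS $3,664 + ending $2,584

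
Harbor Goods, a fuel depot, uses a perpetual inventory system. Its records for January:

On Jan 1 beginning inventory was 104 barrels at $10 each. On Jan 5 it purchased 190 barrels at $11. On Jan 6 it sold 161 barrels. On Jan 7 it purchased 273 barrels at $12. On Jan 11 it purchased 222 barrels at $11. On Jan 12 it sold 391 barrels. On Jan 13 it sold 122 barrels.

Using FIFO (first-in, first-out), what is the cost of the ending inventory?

Jan 6, 161 sold [FIFO — oldest first]: 104 @ $10 + 57 @ $11 = $1,667
Jan 12, 391 sold [FIFO — oldest first]: 133 @ $11 + 258 @ $12 = $4,559
Jan 13, 122 sold [FIFO — oldest first]: 15 @ $12 + 107 @ $11 = $1,357
Total COGS = $1,667 + $4,559 + $1,357 = $7,583
Ending inventory: 115 @ $11 = $1,265

Ending inventory = $1,265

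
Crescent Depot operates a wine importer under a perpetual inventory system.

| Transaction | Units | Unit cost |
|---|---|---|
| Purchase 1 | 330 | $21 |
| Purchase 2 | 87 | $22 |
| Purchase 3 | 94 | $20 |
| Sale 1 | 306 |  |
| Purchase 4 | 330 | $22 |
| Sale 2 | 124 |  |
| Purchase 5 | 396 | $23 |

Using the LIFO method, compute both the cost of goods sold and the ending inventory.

Sale 1 (306) [LIFO — newest first]: 94 @ $20 + 87 @ $22 + 125 @ $21 = $6,419
Sale 2 (124) [LIFO — newest first]: 124 @ $22 = $2,728
Total COGS = $6,419 + $2,728 = $9,147
Ending inventory: 205 @ $21 + 206 @ $22 + 396 @ $23 = $17,945

COGS = $9,147; ending inventory = $17,945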